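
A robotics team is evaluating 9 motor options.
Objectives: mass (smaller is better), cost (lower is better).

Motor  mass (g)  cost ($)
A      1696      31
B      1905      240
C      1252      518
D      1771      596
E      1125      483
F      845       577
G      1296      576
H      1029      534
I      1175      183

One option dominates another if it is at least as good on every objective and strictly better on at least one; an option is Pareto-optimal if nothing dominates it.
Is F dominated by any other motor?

No

A: worse on mass (1696 vs 845).
B: worse on mass (1905 vs 845).
C: worse on mass (1252 vs 845).
D: worse on mass (1771 vs 845).
E: worse on mass (1125 vs 845).
G: worse on mass (1296 vs 845).
H: worse on mass (1029 vs 845).
I: worse on mass (1175 vs 845).
No option is at least as good as F on every objective and strictly better on one.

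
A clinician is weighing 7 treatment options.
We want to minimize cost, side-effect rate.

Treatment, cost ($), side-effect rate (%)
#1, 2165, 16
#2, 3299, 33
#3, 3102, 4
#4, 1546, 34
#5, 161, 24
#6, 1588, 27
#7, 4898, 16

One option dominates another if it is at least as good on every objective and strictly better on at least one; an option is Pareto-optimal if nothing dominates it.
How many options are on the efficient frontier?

#1: not dominated.
#2: dominated by #1 (cost 2165≤3299, side-effect rate 16≤33).
#3: not dominated (best side-effect rate).
#4: dominated by #5 (cost 161≤1546, side-effect rate 24≤34).
#5: not dominated (best cost).
#6: dominated by #5 (cost 161≤1588, side-effect rate 24≤27).
#7: dominated by #1 (cost 2165≤4898, side-effect rate 16≤16).
Pareto-optimal: #1, #3, #5 → 3.

3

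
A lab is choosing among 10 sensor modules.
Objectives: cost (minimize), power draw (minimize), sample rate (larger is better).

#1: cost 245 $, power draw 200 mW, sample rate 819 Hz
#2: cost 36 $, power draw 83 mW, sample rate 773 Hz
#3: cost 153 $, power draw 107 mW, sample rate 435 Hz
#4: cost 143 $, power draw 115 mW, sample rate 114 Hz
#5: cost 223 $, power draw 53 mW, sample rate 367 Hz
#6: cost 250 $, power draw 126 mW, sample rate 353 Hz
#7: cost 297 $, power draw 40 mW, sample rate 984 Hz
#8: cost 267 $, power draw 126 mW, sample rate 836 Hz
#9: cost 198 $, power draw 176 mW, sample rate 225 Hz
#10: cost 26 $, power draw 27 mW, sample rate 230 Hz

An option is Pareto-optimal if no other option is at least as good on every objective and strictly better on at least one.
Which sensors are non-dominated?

#1: not dominated.
#2: not dominated.
#3: dominated by #2 (cost 36≤153, power draw 83≤107, sample rate 773≥435).
#4: dominated by #2 (cost 36≤143, power draw 83≤115, sample rate 773≥114).
#5: not dominated.
#6: dominated by #2 (cost 36≤250, power draw 83≤126, sample rate 773≥353).
#7: not dominated (best sample rate).
#8: not dominated.
#9: dominated by #2 (cost 36≤198, power draw 83≤176, sample rate 773≥225).
#10: not dominated (best cost).

#1, #2, #5, #7, #8, #10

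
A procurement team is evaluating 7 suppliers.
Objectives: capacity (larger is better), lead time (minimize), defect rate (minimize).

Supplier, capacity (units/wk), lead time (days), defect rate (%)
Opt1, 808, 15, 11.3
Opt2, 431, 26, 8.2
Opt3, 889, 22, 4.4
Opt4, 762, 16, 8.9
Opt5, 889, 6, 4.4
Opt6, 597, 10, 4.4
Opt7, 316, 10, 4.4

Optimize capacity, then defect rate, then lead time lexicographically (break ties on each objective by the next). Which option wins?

Opt5

First maximize capacity: best is 889, kept {Opt3, Opt5}.
Then minimize defect rate: best is 4.4, kept {Opt3, Opt5}.
Then minimize lead time: best is 6, kept {Opt5}.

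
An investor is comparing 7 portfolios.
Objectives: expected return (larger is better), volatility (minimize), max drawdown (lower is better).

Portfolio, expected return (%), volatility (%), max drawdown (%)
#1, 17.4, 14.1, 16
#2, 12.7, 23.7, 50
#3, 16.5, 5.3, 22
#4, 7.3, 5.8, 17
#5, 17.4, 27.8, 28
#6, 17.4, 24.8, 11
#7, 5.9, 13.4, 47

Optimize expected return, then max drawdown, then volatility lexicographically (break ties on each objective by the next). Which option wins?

#6

First maximize expected return: best is 17.4, kept {#1, #5, #6}.
Then minimize max drawdown: best is 11, kept {#6}.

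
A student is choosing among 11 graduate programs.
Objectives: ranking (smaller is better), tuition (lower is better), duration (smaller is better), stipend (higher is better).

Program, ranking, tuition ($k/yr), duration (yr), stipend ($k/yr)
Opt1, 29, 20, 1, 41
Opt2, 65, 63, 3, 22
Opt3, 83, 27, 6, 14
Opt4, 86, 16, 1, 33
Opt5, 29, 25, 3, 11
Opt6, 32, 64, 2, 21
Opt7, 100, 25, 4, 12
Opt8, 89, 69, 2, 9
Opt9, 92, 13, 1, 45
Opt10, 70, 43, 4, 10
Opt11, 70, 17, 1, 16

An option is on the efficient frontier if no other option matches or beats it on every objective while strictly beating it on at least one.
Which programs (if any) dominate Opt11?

Opt1: worse on tuition (20 vs 17).
Opt2: worse on tuition (63 vs 17).
Opt3: worse on ranking (83 vs 70).
Opt4: worse on ranking (86 vs 70).
Opt5: worse on tuition (25 vs 17).
Opt6: worse on tuition (64 vs 17).
Opt7: worse on ranking (100 vs 70).
Opt8: worse on ranking (89 vs 70).
Opt9: worse on ranking (92 vs 70).
Opt10: worse on tuition (43 vs 17).
No option dominates Opt11.

none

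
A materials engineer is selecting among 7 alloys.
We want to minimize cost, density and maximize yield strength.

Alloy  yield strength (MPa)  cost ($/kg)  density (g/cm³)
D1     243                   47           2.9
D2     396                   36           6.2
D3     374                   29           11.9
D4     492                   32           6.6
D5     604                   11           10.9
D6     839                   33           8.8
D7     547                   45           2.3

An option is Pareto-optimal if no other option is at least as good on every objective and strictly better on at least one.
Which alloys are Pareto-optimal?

D1: dominated by D7 (yield strength 547≥243, cost 45≤47, density 2.3≤2.9).
D2: not dominated.
D3: dominated by D5 (yield strength 604≥374, cost 11≤29, density 10.9≤11.9).
D4: not dominated.
D5: not dominated (best cost).
D6: not dominated (best yield strength).
D7: not dominated (best density).

D2, D4, D5, D6, D7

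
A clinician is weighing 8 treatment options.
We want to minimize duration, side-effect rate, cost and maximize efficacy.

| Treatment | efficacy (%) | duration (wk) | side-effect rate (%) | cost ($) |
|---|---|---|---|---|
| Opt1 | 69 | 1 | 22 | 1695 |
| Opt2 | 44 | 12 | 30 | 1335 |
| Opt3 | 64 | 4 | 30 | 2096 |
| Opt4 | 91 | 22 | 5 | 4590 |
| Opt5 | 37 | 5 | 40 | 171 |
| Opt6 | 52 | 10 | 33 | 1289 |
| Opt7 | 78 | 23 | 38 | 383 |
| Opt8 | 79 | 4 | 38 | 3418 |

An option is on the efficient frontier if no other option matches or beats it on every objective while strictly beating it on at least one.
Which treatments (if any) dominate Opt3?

Opt1

Opt1: efficacy 69≥64, duration 1≤4, side-effect rate 22≤30, cost 1695≤2096 — dominates Opt3.
Others (Opt2, Opt4, Opt5, Opt6, Opt7, Opt8) are each worse than Opt3 on at least one objective.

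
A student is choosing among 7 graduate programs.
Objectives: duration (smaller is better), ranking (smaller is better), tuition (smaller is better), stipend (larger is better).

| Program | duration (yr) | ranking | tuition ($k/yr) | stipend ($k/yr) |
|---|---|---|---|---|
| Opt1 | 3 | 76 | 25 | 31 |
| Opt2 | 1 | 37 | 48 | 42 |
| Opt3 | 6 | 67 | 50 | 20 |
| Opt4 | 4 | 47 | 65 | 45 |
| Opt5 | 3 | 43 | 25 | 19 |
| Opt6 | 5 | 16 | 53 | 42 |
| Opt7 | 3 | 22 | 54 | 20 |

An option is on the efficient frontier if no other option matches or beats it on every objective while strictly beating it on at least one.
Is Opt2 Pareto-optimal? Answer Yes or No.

Opt1: worse on duration (3 vs 1).
Opt3: worse on duration (6 vs 1).
Opt4: worse on duration (4 vs 1).
Opt5: worse on duration (3 vs 1).
Opt6: worse on duration (5 vs 1).
Opt7: worse on duration (3 vs 1).
No option is at least as good as Opt2 on every objective and strictly better on one.

Yes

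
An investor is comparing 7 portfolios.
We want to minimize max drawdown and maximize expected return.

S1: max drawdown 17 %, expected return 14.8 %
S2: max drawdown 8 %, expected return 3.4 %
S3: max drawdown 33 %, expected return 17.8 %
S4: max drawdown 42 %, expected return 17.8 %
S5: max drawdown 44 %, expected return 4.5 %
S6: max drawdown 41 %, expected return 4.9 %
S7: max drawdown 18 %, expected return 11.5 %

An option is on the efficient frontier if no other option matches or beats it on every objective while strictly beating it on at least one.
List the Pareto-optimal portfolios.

S1: not dominated.
S2: not dominated (best max drawdown).
S3: not dominated.
S4: dominated by S3 (max drawdown 33≤42, expected return 17.8≥17.8).
S5: dominated by S1 (max drawdown 17≤44, expected return 14.8≥4.5).
S6: dominated by S1 (max drawdown 17≤41, expected return 14.8≥4.9).
S7: dominated by S1 (max drawdown 17≤18, expected return 14.8≥11.5).

S1, S2, S3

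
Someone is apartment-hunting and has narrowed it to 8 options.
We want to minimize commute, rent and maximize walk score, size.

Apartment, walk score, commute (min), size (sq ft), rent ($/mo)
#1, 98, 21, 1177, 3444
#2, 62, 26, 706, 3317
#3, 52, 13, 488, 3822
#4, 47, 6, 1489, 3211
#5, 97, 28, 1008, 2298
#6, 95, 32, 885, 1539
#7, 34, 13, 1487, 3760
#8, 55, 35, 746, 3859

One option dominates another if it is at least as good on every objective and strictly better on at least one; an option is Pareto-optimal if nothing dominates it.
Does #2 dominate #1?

#2 vs #1: #2 is worse on walk score (62 vs 98), so it does not dominate #1.

No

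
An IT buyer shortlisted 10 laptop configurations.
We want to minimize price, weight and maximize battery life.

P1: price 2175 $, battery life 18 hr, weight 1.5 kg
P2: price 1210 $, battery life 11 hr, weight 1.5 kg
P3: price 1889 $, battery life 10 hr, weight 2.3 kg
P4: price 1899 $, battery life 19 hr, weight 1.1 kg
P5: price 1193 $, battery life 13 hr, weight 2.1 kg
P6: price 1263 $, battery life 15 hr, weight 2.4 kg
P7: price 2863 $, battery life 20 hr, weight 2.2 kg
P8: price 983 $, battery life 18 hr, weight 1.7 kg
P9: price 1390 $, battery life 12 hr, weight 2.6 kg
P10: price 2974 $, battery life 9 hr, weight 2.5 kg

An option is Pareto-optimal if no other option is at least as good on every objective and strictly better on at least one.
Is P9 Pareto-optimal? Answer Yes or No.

No

P5 vs P9: price 1193≤1390, battery life 13≥12, weight 2.1≤2.6 — P5 is at least as good on every objective and strictly better on at least one, so P5 dominates P9.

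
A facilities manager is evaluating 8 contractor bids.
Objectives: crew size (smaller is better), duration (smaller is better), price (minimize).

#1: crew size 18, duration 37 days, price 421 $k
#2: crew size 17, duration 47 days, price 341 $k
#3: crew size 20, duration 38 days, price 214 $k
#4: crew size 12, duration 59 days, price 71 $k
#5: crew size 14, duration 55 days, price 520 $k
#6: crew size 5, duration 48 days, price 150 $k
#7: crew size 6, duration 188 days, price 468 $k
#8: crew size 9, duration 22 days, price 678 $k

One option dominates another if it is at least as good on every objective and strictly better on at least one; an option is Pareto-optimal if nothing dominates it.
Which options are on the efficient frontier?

#1: not dominated.
#2: not dominated.
#3: not dominated.
#4: not dominated (best price).
#5: dominated by #6 (crew size 5≤14, duration 48≤55, price 150≤520).
#6: not dominated (best crew size).
#7: dominated by #6 (crew size 5≤6, duration 48≤188, price 150≤468).
#8: not dominated (best duration).

#1, #2, #3, #4, #6, #8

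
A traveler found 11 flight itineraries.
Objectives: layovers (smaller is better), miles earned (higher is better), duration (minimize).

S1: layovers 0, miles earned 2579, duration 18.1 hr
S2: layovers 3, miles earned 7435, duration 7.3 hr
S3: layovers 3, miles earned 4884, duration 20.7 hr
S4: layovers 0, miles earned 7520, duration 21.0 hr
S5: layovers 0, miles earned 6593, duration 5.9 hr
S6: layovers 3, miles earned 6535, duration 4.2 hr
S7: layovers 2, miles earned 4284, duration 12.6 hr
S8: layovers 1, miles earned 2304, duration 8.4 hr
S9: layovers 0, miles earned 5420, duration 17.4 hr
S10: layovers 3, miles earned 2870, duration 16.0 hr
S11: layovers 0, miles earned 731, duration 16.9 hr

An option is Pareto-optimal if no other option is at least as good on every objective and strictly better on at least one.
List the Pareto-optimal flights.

S2, S4, S5, S6

S1: dominated by S5 (layovers 0≤0, miles earned 6593≥2579, duration 5.9≤18.1).
S2: not dominated.
S3: dominated by S2 (layovers 3≤3, miles earned 7435≥4884, duration 7.3≤20.7).
S4: not dominated (best miles earned).
S5: not dominated.
S6: not dominated (best duration).
S7: dominated by S5 (layovers 0≤2, miles earned 6593≥4284, duration 5.9≤12.6).
S8: dominated by S5 (layovers 0≤1, miles earned 6593≥2304, duration 5.9≤8.4).
S9: dominated by S5 (layovers 0≤0, miles earned 6593≥5420, duration 5.9≤17.4).
S10: dominated by S2 (layovers 3≤3, miles earned 7435≥2870, duration 7.3≤16.0).
S11: dominated by S5 (layovers 0≤0, miles earned 6593≥731, duration 5.9≤16.9).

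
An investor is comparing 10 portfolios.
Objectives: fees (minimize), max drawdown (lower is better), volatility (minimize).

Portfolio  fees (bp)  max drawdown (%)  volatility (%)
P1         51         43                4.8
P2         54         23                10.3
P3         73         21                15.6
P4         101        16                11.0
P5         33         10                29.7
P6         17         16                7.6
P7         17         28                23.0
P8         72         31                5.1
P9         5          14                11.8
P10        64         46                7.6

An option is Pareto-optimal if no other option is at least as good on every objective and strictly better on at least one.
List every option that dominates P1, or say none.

P2: worse on fees (54 vs 51).
P3: worse on fees (73 vs 51).
P4: worse on fees (101 vs 51).
P5: worse on volatility (29.7 vs 4.8).
P6: worse on volatility (7.6 vs 4.8).
P7: worse on volatility (23.0 vs 4.8).
P8: worse on fees (72 vs 51).
P9: worse on volatility (11.8 vs 4.8).
P10: worse on fees (64 vs 51).
No option dominates P1.

none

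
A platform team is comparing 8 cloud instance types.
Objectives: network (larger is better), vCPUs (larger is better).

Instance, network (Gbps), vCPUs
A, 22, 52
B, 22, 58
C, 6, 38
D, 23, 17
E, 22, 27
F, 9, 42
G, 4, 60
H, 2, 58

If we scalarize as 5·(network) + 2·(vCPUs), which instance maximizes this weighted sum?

B

A: 5·22 + 2·52 = 214
B: 5·22 + 2·58 = 226
C: 5·6 + 2·38 = 106
D: 5·23 + 2·17 = 149
E: 5·22 + 2·27 = 164
F: 5·9 + 2·42 = 129
G: 5·4 + 2·60 = 140
H: 5·2 + 2·58 = 126
Highest: B at 226.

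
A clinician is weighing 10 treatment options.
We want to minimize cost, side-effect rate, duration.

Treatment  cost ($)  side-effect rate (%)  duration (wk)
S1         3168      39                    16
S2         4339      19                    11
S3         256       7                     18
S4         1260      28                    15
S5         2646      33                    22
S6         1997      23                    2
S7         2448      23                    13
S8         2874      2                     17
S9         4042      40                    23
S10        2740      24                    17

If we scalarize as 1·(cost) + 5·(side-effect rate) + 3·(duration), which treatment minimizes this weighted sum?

S1: 1·3168 + 5·39 + 3·16 = 3411
S2: 1·4339 + 5·19 + 3·11 = 4467
S3: 1·256 + 5·7 + 3·18 = 345
S4: 1·1260 + 5·28 + 3·15 = 1445
S5: 1·2646 + 5·33 + 3·22 = 2877
S6: 1·1997 + 5·23 + 3·2 = 2118
S7: 1·2448 + 5·23 + 3·13 = 2602
S8: 1·2874 + 5·2 + 3·17 = 2935
S9: 1·4042 + 5·40 + 3·23 = 4311
S10: 1·2740 + 5·24 + 3·17 = 2911
Lowest: S3 at 345.

S3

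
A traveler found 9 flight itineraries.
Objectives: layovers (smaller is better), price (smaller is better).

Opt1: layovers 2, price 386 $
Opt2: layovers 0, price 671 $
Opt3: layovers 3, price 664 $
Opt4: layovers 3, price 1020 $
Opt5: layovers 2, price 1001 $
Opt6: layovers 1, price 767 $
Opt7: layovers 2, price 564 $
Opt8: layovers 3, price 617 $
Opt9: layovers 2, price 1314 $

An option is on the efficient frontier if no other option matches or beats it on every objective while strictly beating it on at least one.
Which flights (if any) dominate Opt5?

Opt1, Opt2, Opt6, Opt7

Opt1: layovers 2≤2, price 386≤1001 — dominates Opt5.
Opt2: layovers 0≤2, price 671≤1001 — dominates Opt5.
Opt6: layovers 1≤2, price 767≤1001 — dominates Opt5.
Opt7: layovers 2≤2, price 564≤1001 — dominates Opt5.
Others (Opt3, Opt4, Opt8, Opt9) are each worse than Opt5 on at least one objective.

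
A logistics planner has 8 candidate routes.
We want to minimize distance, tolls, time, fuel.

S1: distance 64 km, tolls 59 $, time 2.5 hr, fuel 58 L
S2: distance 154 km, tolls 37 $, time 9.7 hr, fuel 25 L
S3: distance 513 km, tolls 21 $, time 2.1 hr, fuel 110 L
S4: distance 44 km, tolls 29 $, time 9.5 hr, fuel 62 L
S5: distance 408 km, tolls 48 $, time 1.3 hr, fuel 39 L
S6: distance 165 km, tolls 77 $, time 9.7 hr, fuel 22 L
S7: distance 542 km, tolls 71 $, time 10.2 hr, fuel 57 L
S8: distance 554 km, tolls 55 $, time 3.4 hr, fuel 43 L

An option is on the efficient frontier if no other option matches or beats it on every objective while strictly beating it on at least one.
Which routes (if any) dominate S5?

none

S1: worse on tolls (59 vs 48).
S2: worse on time (9.7 vs 1.3).
S3: worse on distance (513 vs 408).
S4: worse on time (9.5 vs 1.3).
S6: worse on tolls (77 vs 48).
S7: worse on distance (542 vs 408).
S8: worse on distance (554 vs 408).
No option dominates S5.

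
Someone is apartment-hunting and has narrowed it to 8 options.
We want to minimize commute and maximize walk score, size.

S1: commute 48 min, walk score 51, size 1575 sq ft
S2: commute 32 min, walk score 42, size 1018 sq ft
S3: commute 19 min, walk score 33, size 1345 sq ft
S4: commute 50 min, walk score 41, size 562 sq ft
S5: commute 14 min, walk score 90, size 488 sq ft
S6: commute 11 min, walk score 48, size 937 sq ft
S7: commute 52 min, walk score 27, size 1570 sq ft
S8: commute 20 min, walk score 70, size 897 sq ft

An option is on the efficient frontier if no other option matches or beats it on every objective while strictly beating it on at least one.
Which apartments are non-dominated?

S1: not dominated (best size).
S2: not dominated.
S3: not dominated.
S4: dominated by S1 (commute 48≤50, walk score 51≥41, size 1575≥562).
S5: not dominated (best walk score).
S6: not dominated (best commute).
S7: dominated by S1 (commute 48≤52, walk score 51≥27, size 1575≥1570).
S8: not dominated.

S1, S2, S3, S5, S6, S8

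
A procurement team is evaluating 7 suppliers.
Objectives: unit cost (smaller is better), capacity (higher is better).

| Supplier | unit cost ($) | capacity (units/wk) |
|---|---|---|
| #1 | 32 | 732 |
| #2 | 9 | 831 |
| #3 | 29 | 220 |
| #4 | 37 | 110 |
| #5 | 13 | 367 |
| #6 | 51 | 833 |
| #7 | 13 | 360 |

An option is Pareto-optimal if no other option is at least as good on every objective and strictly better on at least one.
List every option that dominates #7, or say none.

#2, #5

#2: unit cost 9≤13, capacity 831≥360 — dominates #7.
#5: unit cost 13≤13, capacity 367≥360 — dominates #7.
Others (#1, #3, #4, #6) are each worse than #7 on at least one objective.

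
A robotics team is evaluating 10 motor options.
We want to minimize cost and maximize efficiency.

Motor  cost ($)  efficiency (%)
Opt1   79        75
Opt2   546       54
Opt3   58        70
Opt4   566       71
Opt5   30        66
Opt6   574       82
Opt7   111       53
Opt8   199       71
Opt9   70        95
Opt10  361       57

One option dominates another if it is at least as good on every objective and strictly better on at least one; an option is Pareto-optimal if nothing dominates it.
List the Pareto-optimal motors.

Opt3, Opt5, Opt9

Opt1: dominated by Opt9 (cost 70≤79, efficiency 95≥75).
Opt2: dominated by Opt1 (cost 79≤546, efficiency 75≥54).
Opt3: not dominated.
Opt4: dominated by Opt1 (cost 79≤566, efficiency 75≥71).
Opt5: not dominated (best cost).
Opt6: dominated by Opt9 (cost 70≤574, efficiency 95≥82).
Opt7: dominated by Opt1 (cost 79≤111, efficiency 75≥53).
Opt8: dominated by Opt1 (cost 79≤199, efficiency 75≥71).
Opt9: not dominated (best efficiency).
Opt10: dominated by Opt1 (cost 79≤361, efficiency 75≥57).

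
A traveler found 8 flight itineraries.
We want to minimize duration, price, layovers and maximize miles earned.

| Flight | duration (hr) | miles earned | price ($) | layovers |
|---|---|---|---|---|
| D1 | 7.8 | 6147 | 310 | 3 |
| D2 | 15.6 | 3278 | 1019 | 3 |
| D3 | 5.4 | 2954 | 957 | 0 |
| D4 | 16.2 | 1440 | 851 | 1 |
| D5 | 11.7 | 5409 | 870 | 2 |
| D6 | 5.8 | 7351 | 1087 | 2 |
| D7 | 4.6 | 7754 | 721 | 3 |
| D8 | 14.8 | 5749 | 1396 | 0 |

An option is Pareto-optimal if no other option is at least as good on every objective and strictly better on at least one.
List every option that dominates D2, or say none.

D1, D5, D7

D1: duration 7.8≤15.6, miles earned 6147≥3278, price 310≤1019, layovers 3≤3 — dominates D2.
D5: duration 11.7≤15.6, miles earned 5409≥3278, price 870≤1019, layovers 2≤3 — dominates D2.
D7: duration 4.6≤15.6, miles earned 7754≥3278, price 721≤1019, layovers 3≤3 — dominates D2.
Others (D3, D4, D6, D8) are each worse than D2 on at least one objective.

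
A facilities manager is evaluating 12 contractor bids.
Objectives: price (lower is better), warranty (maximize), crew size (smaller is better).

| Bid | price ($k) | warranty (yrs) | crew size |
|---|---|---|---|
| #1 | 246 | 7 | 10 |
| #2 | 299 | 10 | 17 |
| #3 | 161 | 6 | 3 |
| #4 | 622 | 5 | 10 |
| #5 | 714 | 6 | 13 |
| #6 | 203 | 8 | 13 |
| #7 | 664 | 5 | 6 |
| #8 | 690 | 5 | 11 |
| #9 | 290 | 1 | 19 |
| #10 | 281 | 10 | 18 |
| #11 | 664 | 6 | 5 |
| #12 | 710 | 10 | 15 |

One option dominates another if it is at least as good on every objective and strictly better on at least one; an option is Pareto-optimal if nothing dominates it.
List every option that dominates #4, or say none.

#1, #3

#1: price 246≤622, warranty 7≥5, crew size 10≤10 — dominates #4.
#3: price 161≤622, warranty 6≥5, crew size 3≤10 — dominates #4.
Others (#2, #5, #6, #7, #8, #9, #10, #11, #12) are each worse than #4 on at least one objective.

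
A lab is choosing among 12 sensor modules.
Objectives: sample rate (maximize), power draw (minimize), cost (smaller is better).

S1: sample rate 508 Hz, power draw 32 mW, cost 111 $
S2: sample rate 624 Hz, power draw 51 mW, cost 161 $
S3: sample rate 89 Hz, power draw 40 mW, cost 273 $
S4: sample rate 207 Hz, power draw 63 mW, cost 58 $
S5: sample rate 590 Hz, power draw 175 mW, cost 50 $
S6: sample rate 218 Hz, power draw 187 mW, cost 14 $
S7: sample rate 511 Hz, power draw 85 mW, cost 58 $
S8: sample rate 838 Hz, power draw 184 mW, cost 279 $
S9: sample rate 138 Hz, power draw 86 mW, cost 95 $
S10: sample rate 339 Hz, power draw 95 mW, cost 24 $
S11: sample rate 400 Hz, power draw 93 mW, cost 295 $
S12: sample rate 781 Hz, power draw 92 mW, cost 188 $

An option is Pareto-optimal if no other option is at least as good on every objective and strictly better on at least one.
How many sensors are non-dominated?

9

S1: not dominated (best power draw).
S2: not dominated.
S3: dominated by S1 (sample rate 508≥89, power draw 32≤40, cost 111≤273).
S4: not dominated.
S5: not dominated.
S6: not dominated (best cost).
S7: not dominated.
S8: not dominated (best sample rate).
S9: dominated by S4 (sample rate 207≥138, power draw 63≤86, cost 58≤95).
S10: not dominated.
S11: dominated by S1 (sample rate 508≥400, power draw 32≤93, cost 111≤295).
S12: not dominated.
Pareto-optimal: S1, S2, S4, S5, S6, S7, S8, S10, S12 → 9.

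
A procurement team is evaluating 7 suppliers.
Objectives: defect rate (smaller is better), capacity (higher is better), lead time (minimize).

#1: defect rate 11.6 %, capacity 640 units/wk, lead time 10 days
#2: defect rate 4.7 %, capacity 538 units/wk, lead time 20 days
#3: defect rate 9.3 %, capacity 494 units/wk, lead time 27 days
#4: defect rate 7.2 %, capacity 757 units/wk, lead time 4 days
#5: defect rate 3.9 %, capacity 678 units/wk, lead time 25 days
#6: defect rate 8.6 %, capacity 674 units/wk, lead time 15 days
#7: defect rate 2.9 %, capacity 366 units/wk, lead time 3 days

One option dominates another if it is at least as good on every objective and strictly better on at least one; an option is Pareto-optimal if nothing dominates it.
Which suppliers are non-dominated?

#1: dominated by #4 (defect rate 7.2≤11.6, capacity 757≥640, lead time 4≤10).
#2: not dominated.
#3: dominated by #2 (defect rate 4.7≤9.3, capacity 538≥494, lead time 20≤27).
#4: not dominated (best capacity).
#5: not dominated.
#6: dominated by #4 (defect rate 7.2≤8.6, capacity 757≥674, lead time 4≤15).
#7: not dominated (best defect rate).

#2, #4, #5, #7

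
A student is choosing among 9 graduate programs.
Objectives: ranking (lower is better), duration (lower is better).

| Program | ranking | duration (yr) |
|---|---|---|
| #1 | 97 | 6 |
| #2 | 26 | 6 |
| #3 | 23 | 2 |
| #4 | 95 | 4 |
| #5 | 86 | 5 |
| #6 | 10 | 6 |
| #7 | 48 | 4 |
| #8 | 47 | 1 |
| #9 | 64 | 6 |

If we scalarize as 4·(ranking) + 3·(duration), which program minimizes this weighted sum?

#6

#1: 4·97 + 3·6 = 406
#2: 4·26 + 3·6 = 122
#3: 4·23 + 3·2 = 98
#4: 4·95 + 3·4 = 392
#5: 4·86 + 3·5 = 359
#6: 4·10 + 3·6 = 58
#7: 4·48 + 3·4 = 204
#8: 4·47 + 3·1 = 191
#9: 4·64 + 3·6 = 274
Lowest: #6 at 58.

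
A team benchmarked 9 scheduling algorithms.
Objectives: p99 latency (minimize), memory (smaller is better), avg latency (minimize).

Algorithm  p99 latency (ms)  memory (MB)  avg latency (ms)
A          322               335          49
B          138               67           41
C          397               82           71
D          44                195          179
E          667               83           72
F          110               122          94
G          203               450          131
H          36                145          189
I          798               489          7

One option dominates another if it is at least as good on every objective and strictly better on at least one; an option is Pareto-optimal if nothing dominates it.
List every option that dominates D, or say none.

A: worse on p99 latency (322 vs 44).
B: worse on p99 latency (138 vs 44).
C: worse on p99 latency (397 vs 44).
E: worse on p99 latency (667 vs 44).
F: worse on p99 latency (110 vs 44).
G: worse on p99 latency (203 vs 44).
H: worse on avg latency (189 vs 179).
I: worse on p99 latency (798 vs 44).
No option dominates D.

none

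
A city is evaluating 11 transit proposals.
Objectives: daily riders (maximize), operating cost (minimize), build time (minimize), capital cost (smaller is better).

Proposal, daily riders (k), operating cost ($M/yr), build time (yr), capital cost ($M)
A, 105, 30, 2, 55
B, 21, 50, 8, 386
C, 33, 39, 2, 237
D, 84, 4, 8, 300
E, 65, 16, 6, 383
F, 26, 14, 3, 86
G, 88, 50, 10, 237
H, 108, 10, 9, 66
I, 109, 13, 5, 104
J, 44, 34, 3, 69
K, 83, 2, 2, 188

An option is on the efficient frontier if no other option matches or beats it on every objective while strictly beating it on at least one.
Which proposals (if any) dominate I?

none

A: worse on daily riders (105 vs 109).
B: worse on daily riders (21 vs 109).
C: worse on daily riders (33 vs 109).
D: worse on daily riders (84 vs 109).
E: worse on daily riders (65 vs 109).
F: worse on daily riders (26 vs 109).
G: worse on daily riders (88 vs 109).
H: worse on daily riders (108 vs 109).
J: worse on daily riders (44 vs 109).
K: worse on daily riders (83 vs 109).
No option dominates I.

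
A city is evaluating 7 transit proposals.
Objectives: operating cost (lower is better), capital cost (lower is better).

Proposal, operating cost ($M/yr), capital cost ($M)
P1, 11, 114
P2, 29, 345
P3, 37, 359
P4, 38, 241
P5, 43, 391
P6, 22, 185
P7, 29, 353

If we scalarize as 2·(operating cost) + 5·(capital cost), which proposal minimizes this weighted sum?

P1

P1: 2·11 + 5·114 = 592
P2: 2·29 + 5·345 = 1783
P3: 2·37 + 5·359 = 1869
P4: 2·38 + 5·241 = 1281
P5: 2·43 + 5·391 = 2041
P6: 2·22 + 5·185 = 969
P7: 2·29 + 5·353 = 1823
Lowest: P1 at 592.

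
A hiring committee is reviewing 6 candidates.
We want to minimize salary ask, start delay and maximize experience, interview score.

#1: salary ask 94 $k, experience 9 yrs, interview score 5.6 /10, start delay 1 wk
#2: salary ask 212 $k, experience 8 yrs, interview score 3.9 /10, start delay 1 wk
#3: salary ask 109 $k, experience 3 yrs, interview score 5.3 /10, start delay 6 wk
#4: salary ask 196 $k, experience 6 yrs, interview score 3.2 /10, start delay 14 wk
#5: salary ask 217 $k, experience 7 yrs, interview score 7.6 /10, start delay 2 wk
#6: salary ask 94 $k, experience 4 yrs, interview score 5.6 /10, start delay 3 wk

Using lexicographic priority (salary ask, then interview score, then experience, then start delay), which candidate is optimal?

#1

First minimize salary ask: best is 94, kept {#1, #6}.
Then maximize interview score: best is 5.6, kept {#1, #6}.
Then maximize experience: best is 9, kept {#1}.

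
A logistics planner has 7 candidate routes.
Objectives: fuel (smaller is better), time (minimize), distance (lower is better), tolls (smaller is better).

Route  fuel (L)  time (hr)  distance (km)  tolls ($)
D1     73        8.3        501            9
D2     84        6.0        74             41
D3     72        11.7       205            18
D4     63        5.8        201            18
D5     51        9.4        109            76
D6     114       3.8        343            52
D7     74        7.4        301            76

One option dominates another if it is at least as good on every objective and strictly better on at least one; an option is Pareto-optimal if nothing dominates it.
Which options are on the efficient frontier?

D1: not dominated (best tolls).
D2: not dominated (best distance).
D3: dominated by D4 (fuel 63≤72, time 5.8≤11.7, distance 201≤205, tolls 18≤18).
D4: not dominated.
D5: not dominated (best fuel).
D6: not dominated (best time).
D7: dominated by D4 (fuel 63≤74, time 5.8≤7.4, distance 201≤301, tolls 18≤76).

D1, D2, D4, D5, D6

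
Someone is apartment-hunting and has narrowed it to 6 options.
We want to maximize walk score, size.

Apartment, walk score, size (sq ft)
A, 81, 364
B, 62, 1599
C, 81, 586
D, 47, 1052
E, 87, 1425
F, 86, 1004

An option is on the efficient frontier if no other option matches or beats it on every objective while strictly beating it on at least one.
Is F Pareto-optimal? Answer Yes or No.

No

E vs F: walk score 87≥86, size 1425≥1004 — E is at least as good on every objective and strictly better on at least one, so E dominates F.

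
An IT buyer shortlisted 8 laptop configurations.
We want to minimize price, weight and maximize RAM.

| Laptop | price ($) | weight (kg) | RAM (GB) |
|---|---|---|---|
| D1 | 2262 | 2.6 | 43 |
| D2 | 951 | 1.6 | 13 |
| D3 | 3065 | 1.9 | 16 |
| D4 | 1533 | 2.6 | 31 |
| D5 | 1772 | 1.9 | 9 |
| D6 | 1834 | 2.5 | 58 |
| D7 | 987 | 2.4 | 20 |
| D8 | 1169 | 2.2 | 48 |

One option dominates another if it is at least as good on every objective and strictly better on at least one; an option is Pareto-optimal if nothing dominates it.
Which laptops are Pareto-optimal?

D1: dominated by D6 (price 1834≤2262, weight 2.5≤2.6, RAM 58≥43).
D2: not dominated (best price).
D3: not dominated.
D4: dominated by D8 (price 1169≤1533, weight 2.2≤2.6, RAM 48≥31).
D5: dominated by D2 (price 951≤1772, weight 1.6≤1.9, RAM 13≥9).
D6: not dominated (best RAM).
D7: not dominated.
D8: not dominated.

D2, D3, D6, D7, D8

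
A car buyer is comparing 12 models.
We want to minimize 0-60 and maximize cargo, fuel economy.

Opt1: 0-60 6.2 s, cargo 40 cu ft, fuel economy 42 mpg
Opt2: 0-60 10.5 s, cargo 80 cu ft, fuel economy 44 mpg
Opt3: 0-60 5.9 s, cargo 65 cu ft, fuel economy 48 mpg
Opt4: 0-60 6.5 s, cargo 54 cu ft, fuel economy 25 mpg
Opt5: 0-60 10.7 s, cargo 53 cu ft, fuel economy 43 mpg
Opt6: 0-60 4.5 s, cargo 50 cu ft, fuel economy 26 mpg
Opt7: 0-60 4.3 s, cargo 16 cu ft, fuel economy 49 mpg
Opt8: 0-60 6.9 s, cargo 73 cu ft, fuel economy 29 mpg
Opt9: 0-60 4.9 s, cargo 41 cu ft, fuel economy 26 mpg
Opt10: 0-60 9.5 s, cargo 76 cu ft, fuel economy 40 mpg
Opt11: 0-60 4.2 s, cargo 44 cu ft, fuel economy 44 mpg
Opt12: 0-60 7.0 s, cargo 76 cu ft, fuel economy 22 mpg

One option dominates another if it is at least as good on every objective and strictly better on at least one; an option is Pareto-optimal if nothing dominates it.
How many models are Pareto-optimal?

8

Opt1: dominated by Opt3 (0-60 5.9≤6.2, cargo 65≥40, fuel economy 48≥42).
Opt2: not dominated (best cargo).
Opt3: not dominated.
Opt4: dominated by Opt3 (0-60 5.9≤6.5, cargo 65≥54, fuel economy 48≥25).
Opt5: dominated by Opt2 (0-60 10.5≤10.7, cargo 80≥53, fuel economy 44≥43).
Opt6: not dominated.
Opt7: not dominated (best fuel economy).
Opt8: not dominated.
Opt9: dominated by Opt6 (0-60 4.5≤4.9, cargo 50≥41, fuel economy 26≥26).
Opt10: not dominated.
Opt11: not dominated (best 0-60).
Opt12: not dominated.
Pareto-optimal: Opt2, Opt3, Opt6, Opt7, Opt8, Opt10, Opt11, Opt12 → 8.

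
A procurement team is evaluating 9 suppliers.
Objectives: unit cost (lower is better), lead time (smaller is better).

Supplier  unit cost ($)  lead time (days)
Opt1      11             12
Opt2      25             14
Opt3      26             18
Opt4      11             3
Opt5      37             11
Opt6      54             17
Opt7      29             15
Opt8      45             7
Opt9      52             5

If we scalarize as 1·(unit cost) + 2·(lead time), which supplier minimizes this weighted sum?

Opt4

Opt1: 1·11 + 2·12 = 35
Opt2: 1·25 + 2·14 = 53
Opt3: 1·26 + 2·18 = 62
Opt4: 1·11 + 2·3 = 17
Opt5: 1·37 + 2·11 = 59
Opt6: 1·54 + 2·17 = 88
Opt7: 1·29 + 2·15 = 59
Opt8: 1·45 + 2·7 = 59
Opt9: 1·52 + 2·5 = 62
Lowest: Opt4 at 17.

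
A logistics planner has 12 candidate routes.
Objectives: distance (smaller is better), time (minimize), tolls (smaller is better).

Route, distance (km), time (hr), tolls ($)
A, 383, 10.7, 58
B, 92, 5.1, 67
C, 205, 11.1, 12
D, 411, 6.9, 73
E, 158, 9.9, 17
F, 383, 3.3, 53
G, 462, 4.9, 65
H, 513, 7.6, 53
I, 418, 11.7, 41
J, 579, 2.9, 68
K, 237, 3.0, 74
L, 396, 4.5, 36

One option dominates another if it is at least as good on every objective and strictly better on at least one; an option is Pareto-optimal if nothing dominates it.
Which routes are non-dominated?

A: dominated by E (distance 158≤383, time 9.9≤10.7, tolls 17≤58).
B: not dominated (best distance).
C: not dominated (best tolls).
D: dominated by B (distance 92≤411, time 5.1≤6.9, tolls 67≤73).
E: not dominated.
F: not dominated.
G: dominated by F (distance 383≤462, time 3.3≤4.9, tolls 53≤65).
H: dominated by F (distance 383≤513, time 3.3≤7.6, tolls 53≤53).
I: dominated by C (distance 205≤418, time 11.1≤11.7, tolls 12≤41).
J: not dominated (best time).
K: not dominated.
L: not dominated.

B, C, E, F, J, K, L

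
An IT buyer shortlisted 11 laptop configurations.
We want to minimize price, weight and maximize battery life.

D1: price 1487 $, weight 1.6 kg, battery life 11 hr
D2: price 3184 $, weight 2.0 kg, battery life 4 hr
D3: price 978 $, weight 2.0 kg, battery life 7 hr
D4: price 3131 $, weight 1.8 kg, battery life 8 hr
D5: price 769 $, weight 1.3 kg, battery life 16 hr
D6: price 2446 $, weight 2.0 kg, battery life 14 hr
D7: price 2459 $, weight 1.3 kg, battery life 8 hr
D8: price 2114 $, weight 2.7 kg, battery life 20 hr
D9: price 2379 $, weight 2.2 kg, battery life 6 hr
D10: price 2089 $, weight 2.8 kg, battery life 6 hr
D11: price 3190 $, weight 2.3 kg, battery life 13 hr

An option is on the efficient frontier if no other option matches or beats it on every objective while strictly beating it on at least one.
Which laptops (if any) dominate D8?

D1: worse on battery life (11 vs 20).
D2: worse on price (3184 vs 2114).
D3: worse on battery life (7 vs 20).
D4: worse on price (3131 vs 2114).
D5: worse on battery life (16 vs 20).
D6: worse on price (2446 vs 2114).
D7: worse on price (2459 vs 2114).
D9: worse on price (2379 vs 2114).
D10: worse on weight (2.8 vs 2.7).
D11: worse on price (3190 vs 2114).
No option dominates D8.

none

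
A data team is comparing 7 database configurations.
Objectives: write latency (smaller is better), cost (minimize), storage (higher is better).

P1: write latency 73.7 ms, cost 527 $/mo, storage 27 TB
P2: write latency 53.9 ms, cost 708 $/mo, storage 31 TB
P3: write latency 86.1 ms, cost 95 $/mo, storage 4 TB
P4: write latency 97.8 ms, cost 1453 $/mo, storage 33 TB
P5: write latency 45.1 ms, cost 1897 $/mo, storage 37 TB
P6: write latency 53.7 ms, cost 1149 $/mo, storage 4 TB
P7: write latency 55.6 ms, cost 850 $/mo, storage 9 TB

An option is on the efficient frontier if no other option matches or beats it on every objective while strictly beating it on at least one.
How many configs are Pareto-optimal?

6

P1: not dominated.
P2: not dominated.
P3: not dominated (best cost).
P4: not dominated.
P5: not dominated (best write latency).
P6: not dominated.
P7: dominated by P2 (write latency 53.9≤55.6, cost 708≤850, storage 31≥9).
Pareto-optimal: P1, P2, P3, P4, P5, P6 → 6.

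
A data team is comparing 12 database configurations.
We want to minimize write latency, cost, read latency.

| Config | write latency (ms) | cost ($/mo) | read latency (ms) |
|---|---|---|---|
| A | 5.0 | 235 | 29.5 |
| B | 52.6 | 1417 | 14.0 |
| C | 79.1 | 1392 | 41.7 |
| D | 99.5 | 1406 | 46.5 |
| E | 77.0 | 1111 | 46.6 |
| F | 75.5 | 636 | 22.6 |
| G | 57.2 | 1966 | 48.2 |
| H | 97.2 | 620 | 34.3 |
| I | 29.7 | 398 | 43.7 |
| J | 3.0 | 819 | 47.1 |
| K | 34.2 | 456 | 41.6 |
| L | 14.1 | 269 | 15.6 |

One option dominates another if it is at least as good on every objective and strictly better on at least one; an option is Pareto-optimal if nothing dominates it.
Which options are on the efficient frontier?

A, B, J, L

A: not dominated (best cost).
B: not dominated (best read latency).
C: dominated by A (write latency 5.0≤79.1, cost 235≤1392, read latency 29.5≤41.7).
D: dominated by A (write latency 5.0≤99.5, cost 235≤1406, read latency 29.5≤46.5).
E: dominated by A (write latency 5.0≤77.0, cost 235≤1111, read latency 29.5≤46.6).
F: dominated by L (write latency 14.1≤75.5, cost 269≤636, read latency 15.6≤22.6).
G: dominated by A (write latency 5.0≤57.2, cost 235≤1966, read latency 29.5≤48.2).
H: dominated by A (write latency 5.0≤97.2, cost 235≤620, read latency 29.5≤34.3).
I: dominated by A (write latency 5.0≤29.7, cost 235≤398, read latency 29.5≤43.7).
J: not dominated (best write latency).
K: dominated by A (write latency 5.0≤34.2, cost 235≤456, read latency 29.5≤41.6).
L: not dominated.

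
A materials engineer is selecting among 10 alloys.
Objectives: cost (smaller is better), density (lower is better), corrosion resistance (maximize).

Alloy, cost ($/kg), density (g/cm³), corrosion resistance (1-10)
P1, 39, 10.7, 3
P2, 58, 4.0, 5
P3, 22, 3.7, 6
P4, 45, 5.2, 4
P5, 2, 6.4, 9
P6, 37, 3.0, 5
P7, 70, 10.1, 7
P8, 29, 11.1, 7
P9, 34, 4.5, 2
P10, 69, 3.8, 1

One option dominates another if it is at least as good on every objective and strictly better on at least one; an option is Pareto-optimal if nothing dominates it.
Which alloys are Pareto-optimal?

P1: dominated by P3 (cost 22≤39, density 3.7≤10.7, corrosion resistance 6≥3).
P2: dominated by P3 (cost 22≤58, density 3.7≤4.0, corrosion resistance 6≥5).
P3: not dominated.
P4: dominated by P3 (cost 22≤45, density 3.7≤5.2, corrosion resistance 6≥4).
P5: not dominated (best cost).
P6: not dominated (best density).
P7: dominated by P5 (cost 2≤70, density 6.4≤10.1, corrosion resistance 9≥7).
P8: dominated by P5 (cost 2≤29, density 6.4≤11.1, corrosion resistance 9≥7).
P9: dominated by P3 (cost 22≤34, density 3.7≤4.5, corrosion resistance 6≥2).
P10: dominated by P3 (cost 22≤69, density 3.7≤3.8, corrosion resistance 6≥1).

P3, P5, P6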